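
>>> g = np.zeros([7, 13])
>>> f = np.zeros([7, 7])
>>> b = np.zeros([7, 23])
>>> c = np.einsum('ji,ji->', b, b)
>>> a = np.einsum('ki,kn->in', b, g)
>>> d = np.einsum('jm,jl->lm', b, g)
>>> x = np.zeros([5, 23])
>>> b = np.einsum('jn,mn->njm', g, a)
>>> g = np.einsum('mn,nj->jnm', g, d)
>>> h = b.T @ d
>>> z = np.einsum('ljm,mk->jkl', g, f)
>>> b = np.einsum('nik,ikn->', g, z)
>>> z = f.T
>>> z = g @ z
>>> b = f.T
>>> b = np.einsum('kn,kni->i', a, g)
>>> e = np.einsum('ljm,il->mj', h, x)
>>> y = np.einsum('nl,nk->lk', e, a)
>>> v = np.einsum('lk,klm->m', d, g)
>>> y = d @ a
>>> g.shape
(23, 13, 7)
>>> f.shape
(7, 7)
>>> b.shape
(7,)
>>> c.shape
()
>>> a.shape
(23, 13)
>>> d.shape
(13, 23)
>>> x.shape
(5, 23)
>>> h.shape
(23, 7, 23)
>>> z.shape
(23, 13, 7)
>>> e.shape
(23, 7)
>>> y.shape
(13, 13)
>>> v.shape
(7,)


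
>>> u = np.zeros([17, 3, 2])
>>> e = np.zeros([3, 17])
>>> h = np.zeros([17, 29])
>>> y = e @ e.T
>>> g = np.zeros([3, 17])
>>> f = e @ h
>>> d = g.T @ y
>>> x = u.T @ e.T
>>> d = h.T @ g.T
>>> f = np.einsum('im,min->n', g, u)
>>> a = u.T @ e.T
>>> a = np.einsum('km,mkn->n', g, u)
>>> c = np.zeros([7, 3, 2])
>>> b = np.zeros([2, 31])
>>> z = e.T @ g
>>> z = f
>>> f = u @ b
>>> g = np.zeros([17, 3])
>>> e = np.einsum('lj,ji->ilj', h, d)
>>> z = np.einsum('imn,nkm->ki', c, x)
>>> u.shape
(17, 3, 2)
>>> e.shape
(3, 17, 29)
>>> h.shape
(17, 29)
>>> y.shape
(3, 3)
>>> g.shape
(17, 3)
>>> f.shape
(17, 3, 31)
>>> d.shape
(29, 3)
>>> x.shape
(2, 3, 3)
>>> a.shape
(2,)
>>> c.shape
(7, 3, 2)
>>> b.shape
(2, 31)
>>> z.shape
(3, 7)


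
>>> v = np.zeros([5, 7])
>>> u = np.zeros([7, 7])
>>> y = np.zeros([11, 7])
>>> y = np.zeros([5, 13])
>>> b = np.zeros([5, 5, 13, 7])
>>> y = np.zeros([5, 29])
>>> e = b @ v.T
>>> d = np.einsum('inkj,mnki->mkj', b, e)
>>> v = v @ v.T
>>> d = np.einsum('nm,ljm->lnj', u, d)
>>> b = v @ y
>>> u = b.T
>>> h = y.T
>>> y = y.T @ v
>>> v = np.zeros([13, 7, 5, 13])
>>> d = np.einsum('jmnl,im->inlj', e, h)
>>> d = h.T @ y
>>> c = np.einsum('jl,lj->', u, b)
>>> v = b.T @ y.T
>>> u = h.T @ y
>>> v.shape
(29, 29)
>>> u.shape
(5, 5)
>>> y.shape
(29, 5)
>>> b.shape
(5, 29)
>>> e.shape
(5, 5, 13, 5)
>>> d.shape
(5, 5)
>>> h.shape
(29, 5)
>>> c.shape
()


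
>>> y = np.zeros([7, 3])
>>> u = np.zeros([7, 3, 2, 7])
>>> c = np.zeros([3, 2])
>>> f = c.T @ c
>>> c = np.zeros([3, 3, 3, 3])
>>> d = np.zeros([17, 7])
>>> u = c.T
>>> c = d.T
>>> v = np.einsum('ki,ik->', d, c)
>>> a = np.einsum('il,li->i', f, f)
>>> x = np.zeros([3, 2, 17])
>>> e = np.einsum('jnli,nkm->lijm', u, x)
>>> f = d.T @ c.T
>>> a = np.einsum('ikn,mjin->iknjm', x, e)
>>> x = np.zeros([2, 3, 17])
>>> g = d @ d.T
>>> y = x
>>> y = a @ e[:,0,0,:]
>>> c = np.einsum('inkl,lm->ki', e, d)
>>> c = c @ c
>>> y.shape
(3, 2, 17, 3, 17)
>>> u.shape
(3, 3, 3, 3)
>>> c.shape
(3, 3)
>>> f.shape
(7, 7)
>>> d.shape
(17, 7)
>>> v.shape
()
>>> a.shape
(3, 2, 17, 3, 3)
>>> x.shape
(2, 3, 17)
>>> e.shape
(3, 3, 3, 17)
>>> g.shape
(17, 17)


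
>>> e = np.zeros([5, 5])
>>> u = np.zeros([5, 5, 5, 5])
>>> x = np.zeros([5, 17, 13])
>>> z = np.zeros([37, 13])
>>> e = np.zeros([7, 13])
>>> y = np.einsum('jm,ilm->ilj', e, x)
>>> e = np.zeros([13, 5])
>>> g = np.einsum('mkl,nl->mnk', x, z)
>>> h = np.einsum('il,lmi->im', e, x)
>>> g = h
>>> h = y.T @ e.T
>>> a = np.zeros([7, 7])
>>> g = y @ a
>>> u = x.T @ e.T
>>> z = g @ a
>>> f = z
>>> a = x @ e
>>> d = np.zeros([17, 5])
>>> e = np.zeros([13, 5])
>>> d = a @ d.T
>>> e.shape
(13, 5)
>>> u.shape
(13, 17, 13)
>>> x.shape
(5, 17, 13)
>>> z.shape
(5, 17, 7)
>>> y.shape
(5, 17, 7)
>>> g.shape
(5, 17, 7)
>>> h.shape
(7, 17, 13)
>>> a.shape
(5, 17, 5)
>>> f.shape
(5, 17, 7)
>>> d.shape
(5, 17, 17)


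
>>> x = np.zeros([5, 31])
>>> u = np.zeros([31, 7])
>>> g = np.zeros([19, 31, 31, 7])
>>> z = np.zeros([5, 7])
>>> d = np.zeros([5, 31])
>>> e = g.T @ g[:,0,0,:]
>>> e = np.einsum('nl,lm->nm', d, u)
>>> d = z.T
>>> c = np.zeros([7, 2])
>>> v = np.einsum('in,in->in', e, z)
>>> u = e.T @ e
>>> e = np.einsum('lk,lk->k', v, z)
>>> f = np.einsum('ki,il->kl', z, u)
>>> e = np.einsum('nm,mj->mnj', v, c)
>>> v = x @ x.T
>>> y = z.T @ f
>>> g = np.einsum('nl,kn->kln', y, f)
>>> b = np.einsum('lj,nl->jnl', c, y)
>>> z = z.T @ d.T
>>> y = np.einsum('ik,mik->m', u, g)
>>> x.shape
(5, 31)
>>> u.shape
(7, 7)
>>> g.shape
(5, 7, 7)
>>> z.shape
(7, 7)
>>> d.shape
(7, 5)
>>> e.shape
(7, 5, 2)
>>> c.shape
(7, 2)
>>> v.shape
(5, 5)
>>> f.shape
(5, 7)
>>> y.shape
(5,)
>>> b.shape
(2, 7, 7)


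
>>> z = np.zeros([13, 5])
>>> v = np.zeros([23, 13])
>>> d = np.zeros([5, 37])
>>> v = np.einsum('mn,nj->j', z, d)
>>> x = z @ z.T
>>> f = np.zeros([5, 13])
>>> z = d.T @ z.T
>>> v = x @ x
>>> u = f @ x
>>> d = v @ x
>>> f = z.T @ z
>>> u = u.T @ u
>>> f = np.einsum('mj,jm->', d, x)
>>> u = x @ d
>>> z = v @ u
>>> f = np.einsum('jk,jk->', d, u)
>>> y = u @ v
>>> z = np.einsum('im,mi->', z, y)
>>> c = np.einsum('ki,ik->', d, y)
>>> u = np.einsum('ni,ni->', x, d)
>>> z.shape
()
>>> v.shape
(13, 13)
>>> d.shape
(13, 13)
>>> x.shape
(13, 13)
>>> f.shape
()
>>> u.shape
()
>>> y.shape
(13, 13)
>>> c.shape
()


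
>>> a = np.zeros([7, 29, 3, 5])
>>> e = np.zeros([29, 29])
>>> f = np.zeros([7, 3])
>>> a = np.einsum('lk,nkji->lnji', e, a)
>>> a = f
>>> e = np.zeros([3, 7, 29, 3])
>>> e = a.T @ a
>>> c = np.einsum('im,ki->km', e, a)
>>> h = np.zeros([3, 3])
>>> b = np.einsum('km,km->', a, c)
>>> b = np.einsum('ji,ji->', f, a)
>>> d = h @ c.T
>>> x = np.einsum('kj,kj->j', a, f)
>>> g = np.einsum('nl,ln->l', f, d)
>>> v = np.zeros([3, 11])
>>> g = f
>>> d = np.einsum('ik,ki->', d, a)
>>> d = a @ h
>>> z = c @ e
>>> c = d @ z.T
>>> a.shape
(7, 3)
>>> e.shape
(3, 3)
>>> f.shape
(7, 3)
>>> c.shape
(7, 7)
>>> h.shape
(3, 3)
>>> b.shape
()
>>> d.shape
(7, 3)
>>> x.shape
(3,)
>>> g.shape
(7, 3)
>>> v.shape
(3, 11)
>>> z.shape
(7, 3)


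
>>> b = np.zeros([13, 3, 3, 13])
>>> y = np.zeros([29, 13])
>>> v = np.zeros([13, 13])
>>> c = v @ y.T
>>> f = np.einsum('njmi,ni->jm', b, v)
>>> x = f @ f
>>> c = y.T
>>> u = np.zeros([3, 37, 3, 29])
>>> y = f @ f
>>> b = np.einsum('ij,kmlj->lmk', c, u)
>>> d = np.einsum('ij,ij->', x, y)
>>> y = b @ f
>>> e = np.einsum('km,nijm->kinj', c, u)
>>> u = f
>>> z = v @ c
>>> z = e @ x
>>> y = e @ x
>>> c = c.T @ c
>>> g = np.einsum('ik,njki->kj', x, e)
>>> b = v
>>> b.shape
(13, 13)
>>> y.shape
(13, 37, 3, 3)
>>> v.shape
(13, 13)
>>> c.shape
(29, 29)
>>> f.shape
(3, 3)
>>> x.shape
(3, 3)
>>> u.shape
(3, 3)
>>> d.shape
()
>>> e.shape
(13, 37, 3, 3)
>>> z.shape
(13, 37, 3, 3)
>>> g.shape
(3, 37)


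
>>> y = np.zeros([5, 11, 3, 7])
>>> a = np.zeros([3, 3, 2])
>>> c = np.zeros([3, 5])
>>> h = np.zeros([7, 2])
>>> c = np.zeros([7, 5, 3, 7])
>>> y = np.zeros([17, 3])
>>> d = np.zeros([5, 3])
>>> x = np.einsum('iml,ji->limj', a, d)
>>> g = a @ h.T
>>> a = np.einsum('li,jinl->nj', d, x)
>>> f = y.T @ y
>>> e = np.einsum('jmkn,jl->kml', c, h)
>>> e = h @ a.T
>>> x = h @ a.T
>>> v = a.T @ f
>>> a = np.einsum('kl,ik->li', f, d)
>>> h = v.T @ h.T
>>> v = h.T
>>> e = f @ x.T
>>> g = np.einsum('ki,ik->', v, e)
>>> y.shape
(17, 3)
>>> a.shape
(3, 5)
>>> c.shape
(7, 5, 3, 7)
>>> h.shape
(3, 7)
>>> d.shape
(5, 3)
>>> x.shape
(7, 3)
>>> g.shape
()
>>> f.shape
(3, 3)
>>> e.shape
(3, 7)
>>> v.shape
(7, 3)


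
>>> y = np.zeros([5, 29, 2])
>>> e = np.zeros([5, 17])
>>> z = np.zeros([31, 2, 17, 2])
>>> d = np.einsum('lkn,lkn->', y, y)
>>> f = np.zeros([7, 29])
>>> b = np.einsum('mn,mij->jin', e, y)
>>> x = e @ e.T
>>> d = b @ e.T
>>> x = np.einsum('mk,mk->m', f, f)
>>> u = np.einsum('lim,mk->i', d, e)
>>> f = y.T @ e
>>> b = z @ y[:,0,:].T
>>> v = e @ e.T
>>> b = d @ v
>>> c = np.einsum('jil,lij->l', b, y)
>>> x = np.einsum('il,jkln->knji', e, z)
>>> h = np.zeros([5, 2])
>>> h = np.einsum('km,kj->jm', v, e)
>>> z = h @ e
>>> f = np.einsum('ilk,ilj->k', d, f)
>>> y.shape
(5, 29, 2)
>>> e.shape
(5, 17)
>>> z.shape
(17, 17)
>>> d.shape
(2, 29, 5)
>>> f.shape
(5,)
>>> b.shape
(2, 29, 5)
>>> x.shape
(2, 2, 31, 5)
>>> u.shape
(29,)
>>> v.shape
(5, 5)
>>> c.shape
(5,)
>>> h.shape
(17, 5)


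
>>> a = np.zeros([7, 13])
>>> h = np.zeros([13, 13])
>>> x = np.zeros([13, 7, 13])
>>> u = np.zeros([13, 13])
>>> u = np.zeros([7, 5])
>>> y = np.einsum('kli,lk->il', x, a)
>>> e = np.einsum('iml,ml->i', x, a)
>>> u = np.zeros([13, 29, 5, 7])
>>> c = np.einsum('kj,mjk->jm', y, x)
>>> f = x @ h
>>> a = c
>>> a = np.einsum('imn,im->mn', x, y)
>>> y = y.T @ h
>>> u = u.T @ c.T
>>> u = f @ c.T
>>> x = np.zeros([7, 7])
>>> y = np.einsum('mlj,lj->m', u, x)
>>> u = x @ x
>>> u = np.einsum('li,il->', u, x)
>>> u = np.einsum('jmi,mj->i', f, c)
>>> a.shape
(7, 13)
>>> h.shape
(13, 13)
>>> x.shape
(7, 7)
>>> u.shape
(13,)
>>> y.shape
(13,)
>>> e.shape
(13,)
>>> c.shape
(7, 13)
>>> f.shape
(13, 7, 13)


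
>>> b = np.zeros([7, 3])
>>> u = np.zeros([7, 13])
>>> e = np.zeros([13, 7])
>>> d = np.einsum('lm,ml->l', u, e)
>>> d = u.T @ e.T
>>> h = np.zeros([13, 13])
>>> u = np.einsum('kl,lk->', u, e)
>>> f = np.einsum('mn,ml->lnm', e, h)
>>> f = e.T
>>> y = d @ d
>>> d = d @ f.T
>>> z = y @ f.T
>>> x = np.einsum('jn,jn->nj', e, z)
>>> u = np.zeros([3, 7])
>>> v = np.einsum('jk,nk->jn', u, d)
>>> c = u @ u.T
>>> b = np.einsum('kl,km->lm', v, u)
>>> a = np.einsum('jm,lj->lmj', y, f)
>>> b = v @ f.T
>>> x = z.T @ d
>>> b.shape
(3, 7)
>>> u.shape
(3, 7)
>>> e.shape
(13, 7)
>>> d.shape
(13, 7)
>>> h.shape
(13, 13)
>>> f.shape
(7, 13)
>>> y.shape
(13, 13)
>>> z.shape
(13, 7)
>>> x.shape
(7, 7)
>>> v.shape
(3, 13)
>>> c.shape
(3, 3)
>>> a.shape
(7, 13, 13)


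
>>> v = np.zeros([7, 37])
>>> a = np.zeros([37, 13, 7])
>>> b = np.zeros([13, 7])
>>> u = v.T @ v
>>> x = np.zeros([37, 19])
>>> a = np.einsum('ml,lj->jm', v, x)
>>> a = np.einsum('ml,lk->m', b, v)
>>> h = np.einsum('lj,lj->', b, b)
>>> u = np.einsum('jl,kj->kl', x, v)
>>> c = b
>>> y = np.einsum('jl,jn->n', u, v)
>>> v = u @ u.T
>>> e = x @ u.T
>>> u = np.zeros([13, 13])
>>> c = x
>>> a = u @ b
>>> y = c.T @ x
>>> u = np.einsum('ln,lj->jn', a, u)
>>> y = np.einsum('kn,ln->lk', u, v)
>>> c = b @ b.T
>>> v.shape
(7, 7)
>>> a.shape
(13, 7)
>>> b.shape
(13, 7)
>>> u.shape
(13, 7)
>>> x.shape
(37, 19)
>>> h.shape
()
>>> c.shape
(13, 13)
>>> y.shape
(7, 13)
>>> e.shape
(37, 7)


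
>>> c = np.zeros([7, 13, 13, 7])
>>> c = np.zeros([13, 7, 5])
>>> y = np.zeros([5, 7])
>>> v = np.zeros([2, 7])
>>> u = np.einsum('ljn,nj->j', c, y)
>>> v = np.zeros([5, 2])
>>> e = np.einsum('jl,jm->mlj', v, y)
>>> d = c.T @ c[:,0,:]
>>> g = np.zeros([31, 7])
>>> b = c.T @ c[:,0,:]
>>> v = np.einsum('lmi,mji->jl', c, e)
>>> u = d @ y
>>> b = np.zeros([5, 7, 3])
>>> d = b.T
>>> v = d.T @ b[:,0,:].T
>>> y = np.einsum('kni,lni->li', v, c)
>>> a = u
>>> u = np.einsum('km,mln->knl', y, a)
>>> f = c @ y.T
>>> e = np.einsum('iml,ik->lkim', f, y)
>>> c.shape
(13, 7, 5)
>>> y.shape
(13, 5)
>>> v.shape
(5, 7, 5)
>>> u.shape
(13, 7, 7)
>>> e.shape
(13, 5, 13, 7)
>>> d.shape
(3, 7, 5)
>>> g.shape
(31, 7)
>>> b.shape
(5, 7, 3)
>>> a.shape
(5, 7, 7)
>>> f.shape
(13, 7, 13)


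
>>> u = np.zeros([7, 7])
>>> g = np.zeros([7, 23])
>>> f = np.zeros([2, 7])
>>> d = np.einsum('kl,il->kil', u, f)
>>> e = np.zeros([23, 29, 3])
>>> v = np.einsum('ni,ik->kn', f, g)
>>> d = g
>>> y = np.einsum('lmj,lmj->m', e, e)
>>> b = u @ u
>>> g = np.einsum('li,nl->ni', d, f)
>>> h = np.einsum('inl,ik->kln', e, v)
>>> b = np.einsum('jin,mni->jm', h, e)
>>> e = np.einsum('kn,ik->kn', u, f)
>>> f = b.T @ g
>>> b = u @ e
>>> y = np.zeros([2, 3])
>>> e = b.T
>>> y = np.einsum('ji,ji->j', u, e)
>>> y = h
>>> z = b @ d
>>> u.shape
(7, 7)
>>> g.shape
(2, 23)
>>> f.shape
(23, 23)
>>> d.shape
(7, 23)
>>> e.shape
(7, 7)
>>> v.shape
(23, 2)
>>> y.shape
(2, 3, 29)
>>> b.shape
(7, 7)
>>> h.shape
(2, 3, 29)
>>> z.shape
(7, 23)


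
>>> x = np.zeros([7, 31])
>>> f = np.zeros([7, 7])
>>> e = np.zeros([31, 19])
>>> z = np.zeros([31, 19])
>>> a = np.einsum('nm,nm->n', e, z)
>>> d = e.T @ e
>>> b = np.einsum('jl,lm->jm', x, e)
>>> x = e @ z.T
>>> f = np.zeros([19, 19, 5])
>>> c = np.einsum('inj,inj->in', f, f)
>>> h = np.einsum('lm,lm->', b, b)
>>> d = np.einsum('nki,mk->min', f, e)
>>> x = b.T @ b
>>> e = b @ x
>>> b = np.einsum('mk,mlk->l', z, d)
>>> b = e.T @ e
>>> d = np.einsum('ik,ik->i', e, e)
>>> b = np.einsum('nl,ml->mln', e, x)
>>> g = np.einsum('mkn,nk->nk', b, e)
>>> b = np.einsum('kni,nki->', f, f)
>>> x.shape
(19, 19)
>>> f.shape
(19, 19, 5)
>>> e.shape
(7, 19)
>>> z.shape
(31, 19)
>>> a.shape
(31,)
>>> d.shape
(7,)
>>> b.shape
()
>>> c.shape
(19, 19)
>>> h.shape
()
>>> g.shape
(7, 19)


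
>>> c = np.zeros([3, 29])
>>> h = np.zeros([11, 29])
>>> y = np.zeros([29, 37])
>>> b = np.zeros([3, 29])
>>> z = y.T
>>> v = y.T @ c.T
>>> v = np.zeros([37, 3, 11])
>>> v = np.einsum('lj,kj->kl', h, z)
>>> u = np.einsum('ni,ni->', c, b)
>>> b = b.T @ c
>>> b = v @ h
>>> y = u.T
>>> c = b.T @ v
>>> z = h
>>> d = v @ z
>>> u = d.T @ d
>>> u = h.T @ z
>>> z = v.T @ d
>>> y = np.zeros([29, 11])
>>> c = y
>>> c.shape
(29, 11)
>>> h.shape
(11, 29)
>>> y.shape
(29, 11)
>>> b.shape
(37, 29)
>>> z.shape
(11, 29)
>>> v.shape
(37, 11)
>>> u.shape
(29, 29)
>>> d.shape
(37, 29)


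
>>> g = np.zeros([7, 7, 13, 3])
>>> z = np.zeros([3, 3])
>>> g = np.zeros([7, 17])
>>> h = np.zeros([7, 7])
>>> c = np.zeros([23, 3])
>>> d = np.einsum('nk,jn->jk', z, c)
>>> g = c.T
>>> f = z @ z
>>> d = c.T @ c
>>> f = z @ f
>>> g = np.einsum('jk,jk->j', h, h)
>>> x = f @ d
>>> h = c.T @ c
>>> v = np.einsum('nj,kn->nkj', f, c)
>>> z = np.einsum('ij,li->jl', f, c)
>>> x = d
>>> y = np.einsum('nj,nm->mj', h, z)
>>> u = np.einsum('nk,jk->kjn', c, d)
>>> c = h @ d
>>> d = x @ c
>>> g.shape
(7,)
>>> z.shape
(3, 23)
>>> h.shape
(3, 3)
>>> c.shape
(3, 3)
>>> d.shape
(3, 3)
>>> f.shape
(3, 3)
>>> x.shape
(3, 3)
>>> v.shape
(3, 23, 3)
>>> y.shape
(23, 3)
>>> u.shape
(3, 3, 23)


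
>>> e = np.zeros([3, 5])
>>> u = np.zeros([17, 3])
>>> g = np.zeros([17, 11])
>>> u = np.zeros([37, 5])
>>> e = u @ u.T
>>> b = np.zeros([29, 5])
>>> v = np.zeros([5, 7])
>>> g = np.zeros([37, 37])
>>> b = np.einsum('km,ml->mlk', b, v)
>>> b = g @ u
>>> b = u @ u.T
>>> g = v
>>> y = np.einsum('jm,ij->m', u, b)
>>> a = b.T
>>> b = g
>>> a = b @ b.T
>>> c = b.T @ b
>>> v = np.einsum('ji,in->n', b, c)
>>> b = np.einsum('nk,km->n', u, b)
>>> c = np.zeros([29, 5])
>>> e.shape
(37, 37)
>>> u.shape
(37, 5)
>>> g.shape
(5, 7)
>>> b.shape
(37,)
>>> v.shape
(7,)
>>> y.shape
(5,)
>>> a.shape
(5, 5)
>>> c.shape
(29, 5)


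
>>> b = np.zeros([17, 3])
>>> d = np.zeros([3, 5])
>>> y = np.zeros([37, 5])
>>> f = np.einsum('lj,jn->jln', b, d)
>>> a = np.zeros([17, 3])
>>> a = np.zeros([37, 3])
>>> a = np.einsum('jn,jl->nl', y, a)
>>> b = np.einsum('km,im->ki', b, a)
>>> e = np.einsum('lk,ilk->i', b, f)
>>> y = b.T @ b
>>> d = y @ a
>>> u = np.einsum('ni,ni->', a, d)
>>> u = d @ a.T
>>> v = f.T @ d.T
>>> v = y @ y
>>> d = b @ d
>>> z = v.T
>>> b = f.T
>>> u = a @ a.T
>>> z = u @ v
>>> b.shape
(5, 17, 3)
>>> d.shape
(17, 3)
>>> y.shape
(5, 5)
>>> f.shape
(3, 17, 5)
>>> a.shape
(5, 3)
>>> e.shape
(3,)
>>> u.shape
(5, 5)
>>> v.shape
(5, 5)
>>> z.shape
(5, 5)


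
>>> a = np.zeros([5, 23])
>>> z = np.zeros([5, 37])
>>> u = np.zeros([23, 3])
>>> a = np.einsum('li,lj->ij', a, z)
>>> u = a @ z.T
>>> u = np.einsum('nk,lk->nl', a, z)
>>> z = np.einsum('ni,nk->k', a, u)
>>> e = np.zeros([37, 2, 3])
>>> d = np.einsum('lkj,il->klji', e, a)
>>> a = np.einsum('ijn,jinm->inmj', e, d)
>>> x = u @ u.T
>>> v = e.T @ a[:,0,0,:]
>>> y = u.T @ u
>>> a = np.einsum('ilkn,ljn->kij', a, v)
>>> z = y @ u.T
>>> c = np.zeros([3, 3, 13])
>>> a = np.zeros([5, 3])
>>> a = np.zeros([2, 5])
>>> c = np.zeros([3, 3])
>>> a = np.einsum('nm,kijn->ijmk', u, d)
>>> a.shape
(37, 3, 5, 2)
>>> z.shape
(5, 23)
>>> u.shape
(23, 5)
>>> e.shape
(37, 2, 3)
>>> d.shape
(2, 37, 3, 23)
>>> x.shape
(23, 23)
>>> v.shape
(3, 2, 2)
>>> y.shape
(5, 5)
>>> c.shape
(3, 3)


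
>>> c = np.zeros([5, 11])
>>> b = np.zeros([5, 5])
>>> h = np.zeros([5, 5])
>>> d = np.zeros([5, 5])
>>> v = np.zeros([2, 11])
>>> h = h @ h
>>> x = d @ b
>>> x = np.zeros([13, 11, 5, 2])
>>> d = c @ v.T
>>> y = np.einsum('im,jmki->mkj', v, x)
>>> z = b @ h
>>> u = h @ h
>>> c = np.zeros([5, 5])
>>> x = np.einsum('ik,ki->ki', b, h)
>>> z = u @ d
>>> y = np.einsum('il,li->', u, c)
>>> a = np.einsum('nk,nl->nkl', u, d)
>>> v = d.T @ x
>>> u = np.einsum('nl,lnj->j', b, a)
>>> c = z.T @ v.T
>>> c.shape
(2, 2)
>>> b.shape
(5, 5)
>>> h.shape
(5, 5)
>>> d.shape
(5, 2)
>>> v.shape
(2, 5)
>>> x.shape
(5, 5)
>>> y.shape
()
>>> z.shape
(5, 2)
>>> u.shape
(2,)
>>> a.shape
(5, 5, 2)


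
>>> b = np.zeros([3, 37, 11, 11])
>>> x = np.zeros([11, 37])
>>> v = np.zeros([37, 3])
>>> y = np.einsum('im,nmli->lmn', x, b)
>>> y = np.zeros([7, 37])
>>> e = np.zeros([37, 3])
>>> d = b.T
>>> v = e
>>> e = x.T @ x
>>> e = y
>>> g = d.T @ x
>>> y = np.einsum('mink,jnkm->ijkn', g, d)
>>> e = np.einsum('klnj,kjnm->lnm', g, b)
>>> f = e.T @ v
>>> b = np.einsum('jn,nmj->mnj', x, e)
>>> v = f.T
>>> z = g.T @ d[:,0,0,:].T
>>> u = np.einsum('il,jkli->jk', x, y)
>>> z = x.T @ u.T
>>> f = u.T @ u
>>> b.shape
(11, 37, 11)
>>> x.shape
(11, 37)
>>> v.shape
(3, 11, 11)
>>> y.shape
(37, 11, 37, 11)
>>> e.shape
(37, 11, 11)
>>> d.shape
(11, 11, 37, 3)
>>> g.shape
(3, 37, 11, 37)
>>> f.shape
(11, 11)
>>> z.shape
(37, 37)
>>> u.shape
(37, 11)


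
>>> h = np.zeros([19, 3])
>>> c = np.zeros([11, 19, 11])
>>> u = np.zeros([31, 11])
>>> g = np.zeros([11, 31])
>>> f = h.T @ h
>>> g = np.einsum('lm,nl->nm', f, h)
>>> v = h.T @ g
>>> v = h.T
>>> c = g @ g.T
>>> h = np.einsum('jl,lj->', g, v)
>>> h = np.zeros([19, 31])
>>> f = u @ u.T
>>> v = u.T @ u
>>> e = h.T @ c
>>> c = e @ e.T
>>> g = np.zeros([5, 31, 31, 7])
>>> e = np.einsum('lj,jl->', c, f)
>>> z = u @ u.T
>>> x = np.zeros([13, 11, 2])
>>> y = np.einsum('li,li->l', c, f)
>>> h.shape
(19, 31)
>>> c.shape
(31, 31)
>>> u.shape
(31, 11)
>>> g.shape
(5, 31, 31, 7)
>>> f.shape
(31, 31)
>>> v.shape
(11, 11)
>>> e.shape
()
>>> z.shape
(31, 31)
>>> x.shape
(13, 11, 2)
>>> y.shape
(31,)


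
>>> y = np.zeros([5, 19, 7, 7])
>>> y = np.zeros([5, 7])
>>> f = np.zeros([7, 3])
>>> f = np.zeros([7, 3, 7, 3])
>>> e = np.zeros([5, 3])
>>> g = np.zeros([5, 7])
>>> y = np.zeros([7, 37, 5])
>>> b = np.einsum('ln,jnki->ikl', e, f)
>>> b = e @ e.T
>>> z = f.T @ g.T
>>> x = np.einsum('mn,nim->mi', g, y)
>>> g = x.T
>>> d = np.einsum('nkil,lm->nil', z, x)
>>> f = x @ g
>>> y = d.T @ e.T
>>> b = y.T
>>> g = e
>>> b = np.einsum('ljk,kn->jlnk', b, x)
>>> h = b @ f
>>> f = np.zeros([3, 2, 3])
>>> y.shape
(5, 3, 5)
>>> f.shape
(3, 2, 3)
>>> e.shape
(5, 3)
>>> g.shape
(5, 3)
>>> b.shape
(3, 5, 37, 5)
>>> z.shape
(3, 7, 3, 5)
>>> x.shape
(5, 37)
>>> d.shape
(3, 3, 5)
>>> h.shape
(3, 5, 37, 5)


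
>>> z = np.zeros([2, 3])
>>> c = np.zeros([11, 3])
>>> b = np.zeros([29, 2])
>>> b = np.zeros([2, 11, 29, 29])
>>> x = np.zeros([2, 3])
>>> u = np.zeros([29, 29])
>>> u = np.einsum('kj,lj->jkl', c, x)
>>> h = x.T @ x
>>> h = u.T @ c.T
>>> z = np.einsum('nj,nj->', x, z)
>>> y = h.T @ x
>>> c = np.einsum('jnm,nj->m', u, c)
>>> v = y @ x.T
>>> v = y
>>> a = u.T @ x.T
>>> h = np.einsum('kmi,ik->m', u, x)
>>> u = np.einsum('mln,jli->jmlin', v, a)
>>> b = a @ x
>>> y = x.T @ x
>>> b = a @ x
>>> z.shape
()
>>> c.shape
(2,)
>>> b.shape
(2, 11, 3)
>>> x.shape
(2, 3)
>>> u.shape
(2, 11, 11, 2, 3)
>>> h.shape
(11,)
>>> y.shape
(3, 3)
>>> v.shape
(11, 11, 3)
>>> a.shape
(2, 11, 2)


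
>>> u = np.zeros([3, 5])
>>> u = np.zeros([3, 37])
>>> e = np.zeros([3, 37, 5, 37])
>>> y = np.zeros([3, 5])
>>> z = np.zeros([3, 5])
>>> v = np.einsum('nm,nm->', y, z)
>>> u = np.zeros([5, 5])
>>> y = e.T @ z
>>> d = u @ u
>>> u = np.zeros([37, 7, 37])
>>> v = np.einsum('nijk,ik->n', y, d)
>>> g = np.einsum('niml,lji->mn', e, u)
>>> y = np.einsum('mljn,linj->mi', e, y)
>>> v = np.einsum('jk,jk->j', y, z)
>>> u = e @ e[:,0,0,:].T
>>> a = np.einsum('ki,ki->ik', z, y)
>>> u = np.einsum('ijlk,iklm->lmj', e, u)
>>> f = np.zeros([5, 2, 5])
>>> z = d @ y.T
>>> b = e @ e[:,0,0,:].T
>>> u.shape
(5, 3, 37)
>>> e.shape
(3, 37, 5, 37)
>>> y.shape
(3, 5)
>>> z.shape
(5, 3)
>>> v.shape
(3,)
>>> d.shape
(5, 5)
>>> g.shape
(5, 3)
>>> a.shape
(5, 3)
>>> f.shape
(5, 2, 5)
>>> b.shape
(3, 37, 5, 3)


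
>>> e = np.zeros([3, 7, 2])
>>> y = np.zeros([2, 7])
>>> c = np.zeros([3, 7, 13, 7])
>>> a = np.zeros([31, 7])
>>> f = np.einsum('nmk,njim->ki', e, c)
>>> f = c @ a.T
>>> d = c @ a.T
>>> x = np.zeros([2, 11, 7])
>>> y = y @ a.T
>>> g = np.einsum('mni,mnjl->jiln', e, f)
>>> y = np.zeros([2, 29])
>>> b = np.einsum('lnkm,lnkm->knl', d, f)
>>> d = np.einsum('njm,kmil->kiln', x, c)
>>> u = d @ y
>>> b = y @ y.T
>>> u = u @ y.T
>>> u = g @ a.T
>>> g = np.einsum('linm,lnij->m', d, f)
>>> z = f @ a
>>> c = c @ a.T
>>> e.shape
(3, 7, 2)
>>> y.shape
(2, 29)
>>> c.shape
(3, 7, 13, 31)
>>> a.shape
(31, 7)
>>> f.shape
(3, 7, 13, 31)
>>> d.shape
(3, 13, 7, 2)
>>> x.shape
(2, 11, 7)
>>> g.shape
(2,)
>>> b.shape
(2, 2)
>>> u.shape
(13, 2, 31, 31)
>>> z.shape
(3, 7, 13, 7)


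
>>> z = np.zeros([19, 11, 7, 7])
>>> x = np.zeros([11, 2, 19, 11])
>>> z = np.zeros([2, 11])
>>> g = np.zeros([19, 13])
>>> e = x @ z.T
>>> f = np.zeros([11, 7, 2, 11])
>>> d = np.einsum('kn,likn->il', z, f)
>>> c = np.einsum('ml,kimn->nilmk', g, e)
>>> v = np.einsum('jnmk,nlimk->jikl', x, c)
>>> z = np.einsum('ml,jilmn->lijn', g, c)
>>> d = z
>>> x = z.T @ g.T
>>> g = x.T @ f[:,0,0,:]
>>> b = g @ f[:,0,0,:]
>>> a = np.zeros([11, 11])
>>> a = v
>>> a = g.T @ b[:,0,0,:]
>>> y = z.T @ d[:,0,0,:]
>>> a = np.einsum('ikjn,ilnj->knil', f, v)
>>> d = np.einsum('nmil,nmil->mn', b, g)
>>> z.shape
(13, 2, 2, 11)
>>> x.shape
(11, 2, 2, 19)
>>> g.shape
(19, 2, 2, 11)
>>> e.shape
(11, 2, 19, 2)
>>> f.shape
(11, 7, 2, 11)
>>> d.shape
(2, 19)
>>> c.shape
(2, 2, 13, 19, 11)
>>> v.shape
(11, 13, 11, 2)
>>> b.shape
(19, 2, 2, 11)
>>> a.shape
(7, 11, 11, 13)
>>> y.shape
(11, 2, 2, 11)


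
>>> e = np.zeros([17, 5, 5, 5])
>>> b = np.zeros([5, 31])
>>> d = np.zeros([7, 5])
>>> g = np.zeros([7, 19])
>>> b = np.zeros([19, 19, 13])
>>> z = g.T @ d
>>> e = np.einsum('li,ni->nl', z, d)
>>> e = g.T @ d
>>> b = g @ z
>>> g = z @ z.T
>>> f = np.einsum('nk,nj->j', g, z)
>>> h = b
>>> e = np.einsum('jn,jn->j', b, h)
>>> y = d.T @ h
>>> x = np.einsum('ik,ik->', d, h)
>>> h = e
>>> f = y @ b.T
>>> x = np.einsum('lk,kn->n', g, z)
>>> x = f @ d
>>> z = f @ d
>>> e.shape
(7,)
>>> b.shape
(7, 5)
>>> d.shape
(7, 5)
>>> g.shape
(19, 19)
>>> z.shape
(5, 5)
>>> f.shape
(5, 7)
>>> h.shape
(7,)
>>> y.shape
(5, 5)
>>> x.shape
(5, 5)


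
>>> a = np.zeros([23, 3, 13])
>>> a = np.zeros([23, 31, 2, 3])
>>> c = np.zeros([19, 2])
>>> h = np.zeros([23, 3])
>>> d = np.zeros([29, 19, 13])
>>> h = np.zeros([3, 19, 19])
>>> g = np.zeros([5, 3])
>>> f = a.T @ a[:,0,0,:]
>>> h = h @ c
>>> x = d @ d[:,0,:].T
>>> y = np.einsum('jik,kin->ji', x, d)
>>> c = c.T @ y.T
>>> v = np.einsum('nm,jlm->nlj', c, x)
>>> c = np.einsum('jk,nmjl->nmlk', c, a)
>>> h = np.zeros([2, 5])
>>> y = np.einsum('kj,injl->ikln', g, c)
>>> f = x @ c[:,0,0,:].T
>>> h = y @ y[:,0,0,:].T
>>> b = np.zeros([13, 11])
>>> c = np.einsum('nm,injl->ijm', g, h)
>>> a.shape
(23, 31, 2, 3)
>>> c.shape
(23, 29, 3)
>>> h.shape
(23, 5, 29, 23)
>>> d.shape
(29, 19, 13)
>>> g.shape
(5, 3)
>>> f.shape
(29, 19, 23)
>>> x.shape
(29, 19, 29)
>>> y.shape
(23, 5, 29, 31)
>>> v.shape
(2, 19, 29)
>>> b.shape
(13, 11)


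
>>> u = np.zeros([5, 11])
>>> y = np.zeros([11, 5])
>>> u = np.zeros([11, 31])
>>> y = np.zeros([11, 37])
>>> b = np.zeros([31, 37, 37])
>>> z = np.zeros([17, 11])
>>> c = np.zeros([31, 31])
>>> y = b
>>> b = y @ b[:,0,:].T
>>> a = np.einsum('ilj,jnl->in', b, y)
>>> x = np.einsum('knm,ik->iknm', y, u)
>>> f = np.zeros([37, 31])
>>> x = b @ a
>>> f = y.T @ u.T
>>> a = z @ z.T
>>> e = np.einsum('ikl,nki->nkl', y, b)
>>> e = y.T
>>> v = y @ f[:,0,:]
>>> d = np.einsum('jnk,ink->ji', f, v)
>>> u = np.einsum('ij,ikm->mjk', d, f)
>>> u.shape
(11, 31, 37)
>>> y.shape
(31, 37, 37)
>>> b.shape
(31, 37, 31)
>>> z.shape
(17, 11)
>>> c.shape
(31, 31)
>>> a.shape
(17, 17)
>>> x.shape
(31, 37, 37)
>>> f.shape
(37, 37, 11)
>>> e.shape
(37, 37, 31)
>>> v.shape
(31, 37, 11)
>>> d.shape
(37, 31)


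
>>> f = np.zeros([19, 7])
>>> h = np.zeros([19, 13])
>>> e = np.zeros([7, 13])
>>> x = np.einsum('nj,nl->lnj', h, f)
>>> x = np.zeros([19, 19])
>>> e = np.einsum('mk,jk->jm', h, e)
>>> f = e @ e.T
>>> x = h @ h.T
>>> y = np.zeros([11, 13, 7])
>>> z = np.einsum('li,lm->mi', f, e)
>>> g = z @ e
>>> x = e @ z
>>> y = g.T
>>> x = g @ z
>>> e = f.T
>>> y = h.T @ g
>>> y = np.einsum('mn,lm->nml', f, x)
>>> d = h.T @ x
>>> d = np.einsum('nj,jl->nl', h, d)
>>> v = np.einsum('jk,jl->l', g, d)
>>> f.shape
(7, 7)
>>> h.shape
(19, 13)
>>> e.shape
(7, 7)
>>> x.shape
(19, 7)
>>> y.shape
(7, 7, 19)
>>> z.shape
(19, 7)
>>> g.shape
(19, 19)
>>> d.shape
(19, 7)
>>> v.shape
(7,)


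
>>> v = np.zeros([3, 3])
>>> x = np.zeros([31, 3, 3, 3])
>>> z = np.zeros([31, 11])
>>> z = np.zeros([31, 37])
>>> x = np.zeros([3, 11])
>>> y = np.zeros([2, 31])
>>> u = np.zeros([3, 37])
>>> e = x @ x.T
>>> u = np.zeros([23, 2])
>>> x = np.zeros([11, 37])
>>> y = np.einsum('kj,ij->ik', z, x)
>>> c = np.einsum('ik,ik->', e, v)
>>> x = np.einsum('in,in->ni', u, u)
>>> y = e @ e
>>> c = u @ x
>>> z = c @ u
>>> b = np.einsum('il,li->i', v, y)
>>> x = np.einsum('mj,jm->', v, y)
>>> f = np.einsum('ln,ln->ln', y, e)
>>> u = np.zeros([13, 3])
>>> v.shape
(3, 3)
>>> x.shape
()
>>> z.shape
(23, 2)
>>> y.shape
(3, 3)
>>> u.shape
(13, 3)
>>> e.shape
(3, 3)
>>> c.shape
(23, 23)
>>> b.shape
(3,)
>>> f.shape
(3, 3)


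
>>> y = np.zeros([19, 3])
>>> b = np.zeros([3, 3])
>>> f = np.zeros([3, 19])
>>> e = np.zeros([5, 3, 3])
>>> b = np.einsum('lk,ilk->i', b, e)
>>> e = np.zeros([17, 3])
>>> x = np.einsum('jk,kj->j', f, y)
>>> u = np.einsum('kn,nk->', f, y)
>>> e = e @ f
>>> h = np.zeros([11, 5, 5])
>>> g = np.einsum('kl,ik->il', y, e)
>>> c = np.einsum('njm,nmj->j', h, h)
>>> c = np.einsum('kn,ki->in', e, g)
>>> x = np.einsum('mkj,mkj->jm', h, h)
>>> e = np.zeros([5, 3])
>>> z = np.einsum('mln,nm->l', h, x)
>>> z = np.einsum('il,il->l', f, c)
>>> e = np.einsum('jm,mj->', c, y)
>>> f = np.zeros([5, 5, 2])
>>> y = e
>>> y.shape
()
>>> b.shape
(5,)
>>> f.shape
(5, 5, 2)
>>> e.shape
()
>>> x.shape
(5, 11)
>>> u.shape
()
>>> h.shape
(11, 5, 5)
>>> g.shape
(17, 3)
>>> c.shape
(3, 19)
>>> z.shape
(19,)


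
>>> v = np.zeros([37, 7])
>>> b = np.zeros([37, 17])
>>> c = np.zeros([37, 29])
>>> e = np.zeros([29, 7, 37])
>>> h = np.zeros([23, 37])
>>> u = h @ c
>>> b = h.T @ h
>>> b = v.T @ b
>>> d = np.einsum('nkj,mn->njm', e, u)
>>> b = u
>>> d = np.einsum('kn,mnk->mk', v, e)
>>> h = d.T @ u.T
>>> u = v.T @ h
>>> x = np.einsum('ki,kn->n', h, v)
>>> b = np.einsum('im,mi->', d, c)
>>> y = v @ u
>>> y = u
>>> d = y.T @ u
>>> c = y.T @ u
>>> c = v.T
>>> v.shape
(37, 7)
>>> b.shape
()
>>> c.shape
(7, 37)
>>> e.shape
(29, 7, 37)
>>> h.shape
(37, 23)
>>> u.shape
(7, 23)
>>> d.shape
(23, 23)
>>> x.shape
(7,)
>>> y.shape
(7, 23)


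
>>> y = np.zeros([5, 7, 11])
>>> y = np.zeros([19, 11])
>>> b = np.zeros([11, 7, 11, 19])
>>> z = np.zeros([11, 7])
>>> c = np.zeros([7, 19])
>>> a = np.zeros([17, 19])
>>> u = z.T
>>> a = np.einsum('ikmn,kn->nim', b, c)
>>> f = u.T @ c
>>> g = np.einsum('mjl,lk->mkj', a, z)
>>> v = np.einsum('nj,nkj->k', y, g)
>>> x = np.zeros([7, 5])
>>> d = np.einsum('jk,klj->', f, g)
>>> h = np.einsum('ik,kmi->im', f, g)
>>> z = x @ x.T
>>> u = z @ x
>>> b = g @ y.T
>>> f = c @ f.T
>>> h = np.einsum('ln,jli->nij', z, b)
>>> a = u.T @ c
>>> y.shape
(19, 11)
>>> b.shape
(19, 7, 19)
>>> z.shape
(7, 7)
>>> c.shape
(7, 19)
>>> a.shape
(5, 19)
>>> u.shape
(7, 5)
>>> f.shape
(7, 11)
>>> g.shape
(19, 7, 11)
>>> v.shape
(7,)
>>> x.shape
(7, 5)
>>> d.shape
()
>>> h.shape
(7, 19, 19)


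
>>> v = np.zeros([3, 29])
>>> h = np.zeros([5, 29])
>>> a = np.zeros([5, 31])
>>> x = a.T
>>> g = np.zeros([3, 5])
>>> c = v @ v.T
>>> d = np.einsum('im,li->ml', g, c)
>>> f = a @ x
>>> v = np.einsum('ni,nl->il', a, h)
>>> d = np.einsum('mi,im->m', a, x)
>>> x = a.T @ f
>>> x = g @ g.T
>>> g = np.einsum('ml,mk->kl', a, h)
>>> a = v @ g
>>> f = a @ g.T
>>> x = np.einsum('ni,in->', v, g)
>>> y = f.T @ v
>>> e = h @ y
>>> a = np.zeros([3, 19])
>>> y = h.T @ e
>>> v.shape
(31, 29)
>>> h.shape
(5, 29)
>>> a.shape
(3, 19)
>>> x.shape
()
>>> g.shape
(29, 31)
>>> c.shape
(3, 3)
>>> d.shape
(5,)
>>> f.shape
(31, 29)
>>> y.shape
(29, 29)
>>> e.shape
(5, 29)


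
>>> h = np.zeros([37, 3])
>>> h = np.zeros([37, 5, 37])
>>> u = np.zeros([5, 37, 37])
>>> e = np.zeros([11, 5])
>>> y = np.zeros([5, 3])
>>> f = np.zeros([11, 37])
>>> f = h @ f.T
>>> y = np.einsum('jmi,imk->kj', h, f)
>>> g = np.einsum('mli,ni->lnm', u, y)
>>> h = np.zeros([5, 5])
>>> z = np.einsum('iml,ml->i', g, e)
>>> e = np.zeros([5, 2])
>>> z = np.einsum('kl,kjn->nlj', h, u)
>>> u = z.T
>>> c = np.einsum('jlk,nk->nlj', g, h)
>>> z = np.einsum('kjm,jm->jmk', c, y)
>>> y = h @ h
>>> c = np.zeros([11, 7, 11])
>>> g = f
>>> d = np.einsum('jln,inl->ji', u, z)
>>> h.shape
(5, 5)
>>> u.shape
(37, 5, 37)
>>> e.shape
(5, 2)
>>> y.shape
(5, 5)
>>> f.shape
(37, 5, 11)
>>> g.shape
(37, 5, 11)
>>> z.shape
(11, 37, 5)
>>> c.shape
(11, 7, 11)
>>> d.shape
(37, 11)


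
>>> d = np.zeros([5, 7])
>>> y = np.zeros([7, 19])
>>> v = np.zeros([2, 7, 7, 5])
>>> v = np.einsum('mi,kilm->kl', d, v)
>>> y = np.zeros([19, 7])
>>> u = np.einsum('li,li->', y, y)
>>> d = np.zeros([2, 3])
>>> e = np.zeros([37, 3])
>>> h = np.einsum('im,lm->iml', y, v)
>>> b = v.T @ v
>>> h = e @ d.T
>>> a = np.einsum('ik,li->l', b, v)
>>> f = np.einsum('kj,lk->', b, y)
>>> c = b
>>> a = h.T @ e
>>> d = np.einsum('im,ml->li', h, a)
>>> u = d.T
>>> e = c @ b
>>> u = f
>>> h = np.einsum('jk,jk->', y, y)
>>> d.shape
(3, 37)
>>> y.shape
(19, 7)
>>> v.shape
(2, 7)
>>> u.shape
()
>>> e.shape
(7, 7)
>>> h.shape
()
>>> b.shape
(7, 7)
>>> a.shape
(2, 3)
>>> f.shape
()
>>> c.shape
(7, 7)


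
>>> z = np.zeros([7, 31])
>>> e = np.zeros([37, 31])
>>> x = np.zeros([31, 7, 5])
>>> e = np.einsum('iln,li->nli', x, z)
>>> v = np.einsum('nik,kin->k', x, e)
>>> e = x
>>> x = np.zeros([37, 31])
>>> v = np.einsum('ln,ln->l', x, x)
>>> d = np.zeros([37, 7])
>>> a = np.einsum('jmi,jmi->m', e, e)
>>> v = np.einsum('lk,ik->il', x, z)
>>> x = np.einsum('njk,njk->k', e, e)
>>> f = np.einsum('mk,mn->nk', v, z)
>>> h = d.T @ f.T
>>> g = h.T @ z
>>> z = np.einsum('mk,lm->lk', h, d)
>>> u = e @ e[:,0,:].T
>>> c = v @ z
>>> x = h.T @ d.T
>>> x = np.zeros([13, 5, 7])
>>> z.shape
(37, 31)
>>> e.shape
(31, 7, 5)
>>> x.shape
(13, 5, 7)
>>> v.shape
(7, 37)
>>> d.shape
(37, 7)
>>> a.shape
(7,)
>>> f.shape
(31, 37)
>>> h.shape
(7, 31)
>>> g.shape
(31, 31)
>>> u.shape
(31, 7, 31)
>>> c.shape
(7, 31)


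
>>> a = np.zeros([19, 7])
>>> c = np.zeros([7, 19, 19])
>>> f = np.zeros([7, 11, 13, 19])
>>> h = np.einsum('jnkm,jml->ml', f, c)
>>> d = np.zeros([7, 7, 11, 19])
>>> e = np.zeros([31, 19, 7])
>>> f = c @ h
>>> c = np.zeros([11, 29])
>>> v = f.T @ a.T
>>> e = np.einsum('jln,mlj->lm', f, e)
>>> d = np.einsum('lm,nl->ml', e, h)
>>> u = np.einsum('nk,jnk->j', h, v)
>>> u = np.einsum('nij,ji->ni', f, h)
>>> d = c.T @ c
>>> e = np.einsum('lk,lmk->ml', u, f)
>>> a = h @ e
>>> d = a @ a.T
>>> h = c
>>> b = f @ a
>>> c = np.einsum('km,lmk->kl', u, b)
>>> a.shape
(19, 7)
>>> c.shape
(7, 7)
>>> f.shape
(7, 19, 19)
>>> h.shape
(11, 29)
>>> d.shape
(19, 19)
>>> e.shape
(19, 7)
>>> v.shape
(19, 19, 19)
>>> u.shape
(7, 19)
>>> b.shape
(7, 19, 7)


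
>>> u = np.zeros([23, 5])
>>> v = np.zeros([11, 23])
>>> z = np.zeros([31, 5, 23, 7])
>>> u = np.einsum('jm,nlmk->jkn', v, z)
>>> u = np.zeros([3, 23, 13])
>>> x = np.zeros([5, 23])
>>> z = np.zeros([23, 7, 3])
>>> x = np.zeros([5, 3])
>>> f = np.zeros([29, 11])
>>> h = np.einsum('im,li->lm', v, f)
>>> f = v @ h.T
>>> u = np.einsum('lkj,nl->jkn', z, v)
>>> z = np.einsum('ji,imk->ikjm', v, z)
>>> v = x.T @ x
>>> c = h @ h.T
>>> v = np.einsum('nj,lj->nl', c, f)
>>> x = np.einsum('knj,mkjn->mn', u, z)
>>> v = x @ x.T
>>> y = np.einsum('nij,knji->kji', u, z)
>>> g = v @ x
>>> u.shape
(3, 7, 11)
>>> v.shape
(23, 23)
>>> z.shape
(23, 3, 11, 7)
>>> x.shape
(23, 7)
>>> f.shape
(11, 29)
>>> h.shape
(29, 23)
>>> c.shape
(29, 29)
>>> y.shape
(23, 11, 7)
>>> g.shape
(23, 7)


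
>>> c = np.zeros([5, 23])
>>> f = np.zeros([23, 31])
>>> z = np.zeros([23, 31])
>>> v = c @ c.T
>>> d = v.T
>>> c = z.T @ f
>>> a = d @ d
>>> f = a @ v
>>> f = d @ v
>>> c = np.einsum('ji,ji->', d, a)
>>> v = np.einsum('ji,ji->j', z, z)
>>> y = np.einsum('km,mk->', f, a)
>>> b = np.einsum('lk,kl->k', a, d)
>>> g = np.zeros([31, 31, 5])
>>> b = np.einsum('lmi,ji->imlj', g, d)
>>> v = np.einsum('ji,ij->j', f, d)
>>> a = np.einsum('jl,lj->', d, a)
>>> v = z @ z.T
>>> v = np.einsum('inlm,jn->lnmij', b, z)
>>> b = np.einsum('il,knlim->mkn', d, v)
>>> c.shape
()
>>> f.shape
(5, 5)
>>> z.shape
(23, 31)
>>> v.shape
(31, 31, 5, 5, 23)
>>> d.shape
(5, 5)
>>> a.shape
()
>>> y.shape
()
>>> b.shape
(23, 31, 31)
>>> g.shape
(31, 31, 5)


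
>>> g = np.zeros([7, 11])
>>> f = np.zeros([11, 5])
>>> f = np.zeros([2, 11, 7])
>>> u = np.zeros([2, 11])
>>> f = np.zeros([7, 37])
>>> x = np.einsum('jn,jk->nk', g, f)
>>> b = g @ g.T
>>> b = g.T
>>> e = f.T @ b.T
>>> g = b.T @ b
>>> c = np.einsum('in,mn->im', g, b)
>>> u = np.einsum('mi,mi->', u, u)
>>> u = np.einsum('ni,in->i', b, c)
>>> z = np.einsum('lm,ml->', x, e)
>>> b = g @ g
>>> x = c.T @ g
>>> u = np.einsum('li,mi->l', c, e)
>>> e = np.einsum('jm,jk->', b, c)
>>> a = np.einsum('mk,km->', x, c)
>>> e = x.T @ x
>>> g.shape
(7, 7)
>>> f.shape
(7, 37)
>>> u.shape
(7,)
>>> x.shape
(11, 7)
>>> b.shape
(7, 7)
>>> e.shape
(7, 7)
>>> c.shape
(7, 11)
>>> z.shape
()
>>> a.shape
()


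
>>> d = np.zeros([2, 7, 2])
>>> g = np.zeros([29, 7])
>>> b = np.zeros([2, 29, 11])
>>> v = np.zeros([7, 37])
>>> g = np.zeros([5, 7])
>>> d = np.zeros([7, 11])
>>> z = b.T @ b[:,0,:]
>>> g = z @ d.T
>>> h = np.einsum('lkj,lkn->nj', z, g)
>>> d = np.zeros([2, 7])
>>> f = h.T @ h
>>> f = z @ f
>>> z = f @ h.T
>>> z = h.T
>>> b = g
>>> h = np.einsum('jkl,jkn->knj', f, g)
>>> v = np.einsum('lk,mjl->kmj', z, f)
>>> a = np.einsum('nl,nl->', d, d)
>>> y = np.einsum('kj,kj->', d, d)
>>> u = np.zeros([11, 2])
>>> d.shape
(2, 7)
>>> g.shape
(11, 29, 7)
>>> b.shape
(11, 29, 7)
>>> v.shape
(7, 11, 29)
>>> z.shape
(11, 7)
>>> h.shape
(29, 7, 11)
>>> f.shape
(11, 29, 11)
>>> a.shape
()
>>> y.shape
()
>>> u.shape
(11, 2)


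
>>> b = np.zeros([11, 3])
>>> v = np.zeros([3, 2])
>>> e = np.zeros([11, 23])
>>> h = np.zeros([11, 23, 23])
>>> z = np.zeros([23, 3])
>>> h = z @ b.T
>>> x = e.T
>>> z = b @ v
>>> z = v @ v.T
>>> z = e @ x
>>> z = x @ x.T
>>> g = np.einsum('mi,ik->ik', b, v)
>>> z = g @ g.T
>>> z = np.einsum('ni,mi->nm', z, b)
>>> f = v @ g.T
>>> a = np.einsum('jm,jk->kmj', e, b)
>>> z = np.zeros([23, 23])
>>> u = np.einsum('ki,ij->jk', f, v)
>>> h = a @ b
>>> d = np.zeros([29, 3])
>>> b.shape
(11, 3)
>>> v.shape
(3, 2)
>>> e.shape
(11, 23)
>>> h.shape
(3, 23, 3)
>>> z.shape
(23, 23)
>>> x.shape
(23, 11)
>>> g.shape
(3, 2)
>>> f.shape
(3, 3)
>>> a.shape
(3, 23, 11)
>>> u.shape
(2, 3)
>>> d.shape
(29, 3)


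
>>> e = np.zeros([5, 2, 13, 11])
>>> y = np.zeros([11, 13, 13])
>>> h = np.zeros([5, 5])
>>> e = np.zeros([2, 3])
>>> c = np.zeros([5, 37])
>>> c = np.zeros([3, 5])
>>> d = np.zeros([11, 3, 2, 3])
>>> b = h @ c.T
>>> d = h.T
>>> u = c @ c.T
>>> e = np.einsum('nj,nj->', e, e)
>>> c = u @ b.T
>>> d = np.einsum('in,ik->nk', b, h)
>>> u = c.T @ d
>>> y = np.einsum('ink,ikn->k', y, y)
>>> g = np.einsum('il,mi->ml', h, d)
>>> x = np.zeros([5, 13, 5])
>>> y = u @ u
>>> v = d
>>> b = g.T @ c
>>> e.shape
()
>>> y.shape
(5, 5)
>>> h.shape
(5, 5)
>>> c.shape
(3, 5)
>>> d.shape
(3, 5)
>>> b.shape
(5, 5)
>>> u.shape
(5, 5)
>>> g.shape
(3, 5)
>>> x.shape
(5, 13, 5)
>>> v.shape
(3, 5)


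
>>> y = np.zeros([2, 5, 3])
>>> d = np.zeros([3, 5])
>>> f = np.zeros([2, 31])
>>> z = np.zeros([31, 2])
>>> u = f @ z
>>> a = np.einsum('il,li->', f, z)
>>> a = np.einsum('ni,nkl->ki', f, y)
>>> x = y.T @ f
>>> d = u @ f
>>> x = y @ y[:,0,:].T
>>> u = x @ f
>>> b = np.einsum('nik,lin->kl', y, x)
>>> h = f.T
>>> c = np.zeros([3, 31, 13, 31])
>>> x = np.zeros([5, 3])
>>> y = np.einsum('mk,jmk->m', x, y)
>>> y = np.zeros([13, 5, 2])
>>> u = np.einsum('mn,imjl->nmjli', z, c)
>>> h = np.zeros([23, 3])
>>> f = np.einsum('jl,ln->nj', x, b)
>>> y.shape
(13, 5, 2)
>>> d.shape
(2, 31)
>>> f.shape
(2, 5)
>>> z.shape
(31, 2)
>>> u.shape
(2, 31, 13, 31, 3)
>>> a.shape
(5, 31)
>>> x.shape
(5, 3)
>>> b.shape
(3, 2)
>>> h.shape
(23, 3)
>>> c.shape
(3, 31, 13, 31)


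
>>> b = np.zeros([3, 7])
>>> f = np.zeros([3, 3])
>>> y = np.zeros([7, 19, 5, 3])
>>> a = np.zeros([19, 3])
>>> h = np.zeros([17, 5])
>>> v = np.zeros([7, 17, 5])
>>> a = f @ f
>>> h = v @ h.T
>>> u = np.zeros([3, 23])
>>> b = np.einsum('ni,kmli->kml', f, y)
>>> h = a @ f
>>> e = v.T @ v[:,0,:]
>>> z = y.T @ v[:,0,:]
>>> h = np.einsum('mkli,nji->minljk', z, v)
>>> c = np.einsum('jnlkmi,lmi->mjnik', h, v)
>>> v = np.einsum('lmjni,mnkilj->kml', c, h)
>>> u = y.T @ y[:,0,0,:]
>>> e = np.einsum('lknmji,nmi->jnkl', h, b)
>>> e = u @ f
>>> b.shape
(7, 19, 5)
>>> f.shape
(3, 3)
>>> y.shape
(7, 19, 5, 3)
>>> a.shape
(3, 3)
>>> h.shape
(3, 5, 7, 19, 17, 5)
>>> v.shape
(7, 3, 17)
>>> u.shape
(3, 5, 19, 3)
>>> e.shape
(3, 5, 19, 3)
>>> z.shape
(3, 5, 19, 5)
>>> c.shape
(17, 3, 5, 5, 19)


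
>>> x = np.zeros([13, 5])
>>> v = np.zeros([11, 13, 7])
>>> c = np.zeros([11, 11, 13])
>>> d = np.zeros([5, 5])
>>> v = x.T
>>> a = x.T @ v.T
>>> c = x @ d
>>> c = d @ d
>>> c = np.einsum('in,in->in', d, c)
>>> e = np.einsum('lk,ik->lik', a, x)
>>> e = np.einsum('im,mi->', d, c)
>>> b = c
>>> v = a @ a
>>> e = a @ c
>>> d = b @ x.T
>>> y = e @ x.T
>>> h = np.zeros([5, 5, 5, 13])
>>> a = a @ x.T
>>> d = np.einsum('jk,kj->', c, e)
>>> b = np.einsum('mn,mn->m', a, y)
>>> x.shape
(13, 5)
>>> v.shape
(5, 5)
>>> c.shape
(5, 5)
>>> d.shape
()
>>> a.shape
(5, 13)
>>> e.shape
(5, 5)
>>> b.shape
(5,)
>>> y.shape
(5, 13)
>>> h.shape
(5, 5, 5, 13)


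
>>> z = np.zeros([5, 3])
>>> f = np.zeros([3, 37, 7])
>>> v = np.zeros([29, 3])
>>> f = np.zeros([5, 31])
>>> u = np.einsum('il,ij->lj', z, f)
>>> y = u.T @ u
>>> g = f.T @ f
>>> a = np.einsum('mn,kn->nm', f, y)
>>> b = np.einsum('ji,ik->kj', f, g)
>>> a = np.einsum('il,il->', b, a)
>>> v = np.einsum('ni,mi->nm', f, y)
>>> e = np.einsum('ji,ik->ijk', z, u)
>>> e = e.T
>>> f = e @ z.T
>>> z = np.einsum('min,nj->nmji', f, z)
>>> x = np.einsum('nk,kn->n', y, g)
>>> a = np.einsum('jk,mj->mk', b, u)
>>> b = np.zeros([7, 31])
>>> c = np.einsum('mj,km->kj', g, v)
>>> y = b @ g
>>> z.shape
(5, 31, 3, 5)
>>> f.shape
(31, 5, 5)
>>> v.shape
(5, 31)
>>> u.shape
(3, 31)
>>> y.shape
(7, 31)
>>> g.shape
(31, 31)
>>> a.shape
(3, 5)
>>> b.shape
(7, 31)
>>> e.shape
(31, 5, 3)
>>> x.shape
(31,)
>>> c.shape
(5, 31)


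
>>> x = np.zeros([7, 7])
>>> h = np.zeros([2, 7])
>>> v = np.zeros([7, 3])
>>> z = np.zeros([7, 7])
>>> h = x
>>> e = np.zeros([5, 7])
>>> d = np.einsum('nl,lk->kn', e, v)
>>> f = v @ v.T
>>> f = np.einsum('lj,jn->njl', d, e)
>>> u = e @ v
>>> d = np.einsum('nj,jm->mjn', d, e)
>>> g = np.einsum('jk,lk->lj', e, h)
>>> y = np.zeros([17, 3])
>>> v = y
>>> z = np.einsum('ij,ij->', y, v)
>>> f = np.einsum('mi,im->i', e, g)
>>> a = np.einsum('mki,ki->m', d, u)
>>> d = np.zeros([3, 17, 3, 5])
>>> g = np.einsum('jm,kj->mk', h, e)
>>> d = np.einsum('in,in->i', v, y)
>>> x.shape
(7, 7)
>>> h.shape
(7, 7)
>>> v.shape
(17, 3)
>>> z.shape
()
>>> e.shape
(5, 7)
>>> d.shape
(17,)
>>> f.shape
(7,)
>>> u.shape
(5, 3)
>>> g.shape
(7, 5)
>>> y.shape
(17, 3)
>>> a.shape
(7,)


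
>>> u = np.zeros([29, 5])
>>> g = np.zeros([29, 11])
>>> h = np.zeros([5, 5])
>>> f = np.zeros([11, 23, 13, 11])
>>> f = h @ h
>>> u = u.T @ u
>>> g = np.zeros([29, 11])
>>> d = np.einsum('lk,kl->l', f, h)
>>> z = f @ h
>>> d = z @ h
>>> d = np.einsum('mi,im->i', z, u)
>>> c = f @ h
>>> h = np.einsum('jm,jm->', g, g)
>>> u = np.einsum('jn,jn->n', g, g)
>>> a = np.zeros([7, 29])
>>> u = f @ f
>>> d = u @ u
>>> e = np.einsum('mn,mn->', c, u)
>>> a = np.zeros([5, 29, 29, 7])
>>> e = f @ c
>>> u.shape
(5, 5)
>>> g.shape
(29, 11)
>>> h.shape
()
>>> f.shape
(5, 5)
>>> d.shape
(5, 5)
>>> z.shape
(5, 5)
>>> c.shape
(5, 5)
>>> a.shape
(5, 29, 29, 7)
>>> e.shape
(5, 5)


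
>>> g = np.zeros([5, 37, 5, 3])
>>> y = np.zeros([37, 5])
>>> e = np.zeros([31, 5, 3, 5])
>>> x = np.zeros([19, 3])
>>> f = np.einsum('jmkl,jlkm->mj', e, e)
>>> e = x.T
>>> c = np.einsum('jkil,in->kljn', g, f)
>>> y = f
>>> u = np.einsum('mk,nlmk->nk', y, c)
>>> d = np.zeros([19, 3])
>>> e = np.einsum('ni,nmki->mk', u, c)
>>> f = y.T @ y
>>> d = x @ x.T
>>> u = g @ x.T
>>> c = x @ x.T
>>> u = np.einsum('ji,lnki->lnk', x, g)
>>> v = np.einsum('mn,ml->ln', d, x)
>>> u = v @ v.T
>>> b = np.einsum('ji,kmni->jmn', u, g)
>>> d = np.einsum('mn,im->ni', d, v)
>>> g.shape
(5, 37, 5, 3)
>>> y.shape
(5, 31)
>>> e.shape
(3, 5)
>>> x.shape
(19, 3)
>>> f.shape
(31, 31)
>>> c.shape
(19, 19)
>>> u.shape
(3, 3)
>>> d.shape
(19, 3)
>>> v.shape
(3, 19)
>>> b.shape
(3, 37, 5)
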